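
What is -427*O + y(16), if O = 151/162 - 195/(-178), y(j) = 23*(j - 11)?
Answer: -5412424/7209 ≈ -750.79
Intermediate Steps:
y(j) = -253 + 23*j (y(j) = 23*(-11 + j) = -253 + 23*j)
O = 14617/7209 (O = 151*(1/162) - 195*(-1/178) = 151/162 + 195/178 = 14617/7209 ≈ 2.0276)
-427*O + y(16) = -427*14617/7209 + (-253 + 23*16) = -6241459/7209 + (-253 + 368) = -6241459/7209 + 115 = -5412424/7209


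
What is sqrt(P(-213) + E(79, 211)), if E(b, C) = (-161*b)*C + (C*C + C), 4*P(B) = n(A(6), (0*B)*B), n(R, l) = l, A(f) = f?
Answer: I*sqrt(2638977) ≈ 1624.5*I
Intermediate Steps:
P(B) = 0 (P(B) = ((0*B)*B)/4 = (0*B)/4 = (1/4)*0 = 0)
E(b, C) = C + C**2 - 161*C*b (E(b, C) = -161*C*b + (C**2 + C) = -161*C*b + (C + C**2) = C + C**2 - 161*C*b)
sqrt(P(-213) + E(79, 211)) = sqrt(0 + 211*(1 + 211 - 161*79)) = sqrt(0 + 211*(1 + 211 - 12719)) = sqrt(0 + 211*(-12507)) = sqrt(0 - 2638977) = sqrt(-2638977) = I*sqrt(2638977)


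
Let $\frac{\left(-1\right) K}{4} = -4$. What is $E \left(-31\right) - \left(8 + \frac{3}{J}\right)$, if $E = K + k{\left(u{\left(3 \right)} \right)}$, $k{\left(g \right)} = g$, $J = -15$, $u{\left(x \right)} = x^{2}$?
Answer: $- \frac{3914}{5} \approx -782.8$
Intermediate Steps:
$K = 16$ ($K = \left(-4\right) \left(-4\right) = 16$)
$E = 25$ ($E = 16 + 3^{2} = 16 + 9 = 25$)
$E \left(-31\right) - \left(8 + \frac{3}{J}\right) = 25 \left(-31\right) - \left(8 + \frac{3}{-15}\right) = -775 - \frac{39}{5} = - \frac{3914}{5}$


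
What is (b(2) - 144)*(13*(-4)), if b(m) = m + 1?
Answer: 7332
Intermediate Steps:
b(m) = 1 + m
(b(2) - 144)*(13*(-4)) = ((1 + 2) - 144)*(13*(-4)) = (3 - 144)*(-52) = -141*(-52) = 7332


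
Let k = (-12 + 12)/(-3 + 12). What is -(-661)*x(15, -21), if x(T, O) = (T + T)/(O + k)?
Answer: -6610/7 ≈ -944.29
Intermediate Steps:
k = 0 (k = 0/9 = 0*(1/9) = 0)
x(T, O) = 2*T/O (x(T, O) = (T + T)/(O + 0) = (2*T)/O = 2*T/O)
-(-661)*x(15, -21) = -(-661)*2*15/(-21) = -(-661)*2*15*(-1/21) = -(-661)*(-10)/7 = -1*6610/7 = -6610/7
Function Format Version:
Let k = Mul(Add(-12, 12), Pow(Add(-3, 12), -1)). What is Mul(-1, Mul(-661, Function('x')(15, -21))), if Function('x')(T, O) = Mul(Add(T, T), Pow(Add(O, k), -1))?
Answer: Rational(-6610, 7) ≈ -944.29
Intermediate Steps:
k = 0 (k = Mul(0, Pow(9, -1)) = Mul(0, Rational(1, 9)) = 0)
Function('x')(T, O) = Mul(2, T, Pow(O, -1)) (Function('x')(T, O) = Mul(Add(T, T), Pow(Add(O, 0), -1)) = Mul(Mul(2, T), Pow(O, -1)) = Mul(2, T, Pow(O, -1)))
Mul(-1, Mul(-661, Function('x')(15, -21))) = Mul(-1, Mul(-661, Mul(2, 15, Pow(-21, -1)))) = Mul(-1, Mul(-661, Mul(2, 15, Rational(-1, 21)))) = Mul(-1, Mul(-661, Rational(-10, 7))) = Mul(-1, Rational(6610, 7)) = Rational(-6610, 7)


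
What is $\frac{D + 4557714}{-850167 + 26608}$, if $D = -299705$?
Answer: $- \frac{4258009}{823559} \approx -5.1702$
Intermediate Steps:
$\frac{D + 4557714}{-850167 + 26608} = \frac{-299705 + 4557714}{-850167 + 26608} = \frac{4258009}{-823559} = 4258009 \left(- \frac{1}{823559}\right) = - \frac{4258009}{823559}$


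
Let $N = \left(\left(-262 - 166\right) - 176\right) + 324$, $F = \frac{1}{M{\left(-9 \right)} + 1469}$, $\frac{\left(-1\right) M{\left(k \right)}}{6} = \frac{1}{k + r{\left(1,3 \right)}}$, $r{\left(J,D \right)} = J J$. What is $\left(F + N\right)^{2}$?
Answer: $\frac{2709697885456}{34562641} \approx 78400.0$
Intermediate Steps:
$r{\left(J,D \right)} = J^{2}$
$M{\left(k \right)} = - \frac{6}{1 + k}$ ($M{\left(k \right)} = - \frac{6}{k + 1^{2}} = - \frac{6}{k + 1} = - \frac{6}{1 + k}$)
$F = \frac{4}{5879}$ ($F = \frac{1}{- \frac{6}{1 - 9} + 1469} = \frac{1}{- \frac{6}{-8} + 1469} = \frac{1}{\left(-6\right) \left(- \frac{1}{8}\right) + 1469} = \frac{1}{\frac{3}{4} + 1469} = \frac{1}{\frac{5879}{4}} = \frac{4}{5879} \approx 0.00068039$)
$N = -280$ ($N = \left(\left(-262 - 166\right) - 176\right) + 324 = \left(-428 - 176\right) + 324 = -604 + 324 = -280$)
$\left(F + N\right)^{2} = \left(\frac{4}{5879} - 280\right)^{2} = \left(- \frac{1646116}{5879}\right)^{2} = \frac{2709697885456}{34562641}$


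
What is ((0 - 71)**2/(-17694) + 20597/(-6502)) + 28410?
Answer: 817017665795/28761597 ≈ 28407.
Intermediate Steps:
((0 - 71)**2/(-17694) + 20597/(-6502)) + 28410 = ((-71)**2*(-1/17694) + 20597*(-1/6502)) + 28410 = (5041*(-1/17694) - 20597/6502) + 28410 = (-5041/17694 - 20597/6502) + 28410 = -99304975/28761597 + 28410 = 817017665795/28761597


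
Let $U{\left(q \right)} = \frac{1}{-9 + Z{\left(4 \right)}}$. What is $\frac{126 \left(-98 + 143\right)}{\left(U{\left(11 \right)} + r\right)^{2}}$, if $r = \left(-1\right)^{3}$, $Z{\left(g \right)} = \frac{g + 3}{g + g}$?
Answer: $\frac{23955750}{5329} \approx 4495.4$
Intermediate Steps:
$Z{\left(g \right)} = \frac{3 + g}{2 g}$
$r = -1$
$U{\left(q \right)} = - \frac{8}{65}$ ($U{\left(q \right)} = \frac{1}{-9 + \frac{3 + 4}{2 \cdot 4}} = \frac{1}{-9 + \frac{1}{2} \cdot \frac{1}{4} \cdot 7} = \frac{1}{-9 + \frac{7}{8}} = \frac{1}{- \frac{65}{8}} = - \frac{8}{65}$)
$\frac{126 \left(-98 + 143\right)}{\left(U{\left(11 \right)} + r\right)^{2}} = \frac{126 \left(-98 + 143\right)}{\left(- \frac{8}{65} - 1\right)^{2}} = \frac{126 \cdot 45}{\left(- \frac{73}{65}\right)^{2}} = \frac{5670}{\frac{5329}{4225}} = 5670 \cdot \frac{4225}{5329} = \frac{23955750}{5329}$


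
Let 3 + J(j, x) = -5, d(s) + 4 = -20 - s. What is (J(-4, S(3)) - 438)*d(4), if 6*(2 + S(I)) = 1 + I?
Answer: 12488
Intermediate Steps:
d(s) = -24 - s (d(s) = -4 + (-20 - s) = -24 - s)
S(I) = -11/6 + I/6 (S(I) = -2 + (1 + I)/6 = -2 + (⅙ + I/6) = -11/6 + I/6)
J(j, x) = -8 (J(j, x) = -3 - 5 = -8)
(J(-4, S(3)) - 438)*d(4) = (-8 - 438)*(-24 - 1*4) = -446*(-24 - 4) = -446*(-28) = 12488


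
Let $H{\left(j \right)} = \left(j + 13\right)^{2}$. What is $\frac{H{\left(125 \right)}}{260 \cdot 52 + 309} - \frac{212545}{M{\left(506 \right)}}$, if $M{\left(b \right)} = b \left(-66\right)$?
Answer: $\frac{3575278229}{461833284} \approx 7.7415$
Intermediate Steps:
$M{\left(b \right)} = - 66 b$
$H{\left(j \right)} = \left(13 + j\right)^{2}$
$\frac{H{\left(125 \right)}}{260 \cdot 52 + 309} - \frac{212545}{M{\left(506 \right)}} = \frac{\left(13 + 125\right)^{2}}{260 \cdot 52 + 309} - \frac{212545}{\left(-66\right) 506} = \frac{138^{2}}{13520 + 309} - \frac{212545}{-33396} = \frac{19044}{13829} - - \frac{212545}{33396} = 19044 \cdot \frac{1}{13829} + \frac{212545}{33396} = \frac{19044}{13829} + \frac{212545}{33396} = \frac{3575278229}{461833284}$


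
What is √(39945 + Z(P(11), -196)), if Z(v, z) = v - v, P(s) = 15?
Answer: √39945 ≈ 199.86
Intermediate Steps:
Z(v, z) = 0
√(39945 + Z(P(11), -196)) = √(39945 + 0) = √39945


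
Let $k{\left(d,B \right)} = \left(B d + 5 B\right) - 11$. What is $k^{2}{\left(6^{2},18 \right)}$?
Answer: $528529$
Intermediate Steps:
$k{\left(d,B \right)} = -11 + 5 B + B d$ ($k{\left(d,B \right)} = \left(5 B + B d\right) - 11 = -11 + 5 B + B d$)
$k^{2}{\left(6^{2},18 \right)} = \left(-11 + 5 \cdot 18 + 18 \cdot 6^{2}\right)^{2} = \left(-11 + 90 + 18 \cdot 36\right)^{2} = \left(-11 + 90 + 648\right)^{2} = 727^{2} = 528529$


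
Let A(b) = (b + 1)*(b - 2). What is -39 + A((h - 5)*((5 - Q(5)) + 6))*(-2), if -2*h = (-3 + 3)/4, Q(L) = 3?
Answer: -3315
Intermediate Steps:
h = 0 (h = -(-3 + 3)/(2*4) = -0/4 = -1/2*0 = 0)
A(b) = (1 + b)*(-2 + b)
-39 + A((h - 5)*((5 - Q(5)) + 6))*(-2) = -39 + (-2 + ((0 - 5)*((5 - 1*3) + 6))**2 - (0 - 5)*((5 - 1*3) + 6))*(-2) = -39 + (-2 + (-5*((5 - 3) + 6))**2 - (-5)*((5 - 3) + 6))*(-2) = -39 + (-2 + (-5*(2 + 6))**2 - (-5)*(2 + 6))*(-2) = -39 + (-2 + (-5*8)**2 - (-5)*8)*(-2) = -39 + (-2 + (-40)**2 - 1*(-40))*(-2) = -39 + (-2 + 1600 + 40)*(-2) = -39 + 1638*(-2) = -39 - 3276 = -3315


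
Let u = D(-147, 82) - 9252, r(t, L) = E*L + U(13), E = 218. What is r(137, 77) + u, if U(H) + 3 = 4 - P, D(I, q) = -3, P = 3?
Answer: 7529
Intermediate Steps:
U(H) = -2 (U(H) = -3 + (4 - 1*3) = -3 + (4 - 3) = -3 + 1 = -2)
r(t, L) = -2 + 218*L (r(t, L) = 218*L - 2 = -2 + 218*L)
u = -9255 (u = -3 - 9252 = -9255)
r(137, 77) + u = (-2 + 218*77) - 9255 = (-2 + 16786) - 9255 = 16784 - 9255 = 7529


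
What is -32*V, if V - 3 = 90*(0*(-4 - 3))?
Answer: -96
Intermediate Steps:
V = 3 (V = 3 + 90*(0*(-4 - 3)) = 3 + 90*(0*(-7)) = 3 + 90*0 = 3 + 0 = 3)
-32*V = -32*3 = -96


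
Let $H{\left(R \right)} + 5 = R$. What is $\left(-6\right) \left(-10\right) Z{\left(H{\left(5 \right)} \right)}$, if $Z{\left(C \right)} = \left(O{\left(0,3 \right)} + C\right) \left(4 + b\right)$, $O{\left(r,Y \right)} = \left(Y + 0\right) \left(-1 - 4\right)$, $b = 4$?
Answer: $-7200$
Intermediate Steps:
$H{\left(R \right)} = -5 + R$
$O{\left(r,Y \right)} = - 5 Y$ ($O{\left(r,Y \right)} = Y \left(-5\right) = - 5 Y$)
$Z{\left(C \right)} = -120 + 8 C$ ($Z{\left(C \right)} = \left(\left(-5\right) 3 + C\right) \left(4 + 4\right) = \left(-15 + C\right) 8 = -120 + 8 C$)
$\left(-6\right) \left(-10\right) Z{\left(H{\left(5 \right)} \right)} = \left(-6\right) \left(-10\right) \left(-120 + 8 \left(-5 + 5\right)\right) = 60 \left(-120 + 8 \cdot 0\right) = 60 \left(-120 + 0\right) = 60 \left(-120\right) = -7200$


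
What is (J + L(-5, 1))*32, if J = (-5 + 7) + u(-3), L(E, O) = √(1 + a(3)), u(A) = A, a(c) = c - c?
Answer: 0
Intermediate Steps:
a(c) = 0
L(E, O) = 1 (L(E, O) = √(1 + 0) = √1 = 1)
J = -1 (J = (-5 + 7) - 3 = 2 - 3 = -1)
(J + L(-5, 1))*32 = (-1 + 1)*32 = 0*32 = 0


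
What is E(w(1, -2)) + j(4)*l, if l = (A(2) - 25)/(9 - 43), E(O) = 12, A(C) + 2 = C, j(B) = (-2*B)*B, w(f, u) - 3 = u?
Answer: -196/17 ≈ -11.529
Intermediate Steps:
w(f, u) = 3 + u
j(B) = -2*B²
A(C) = -2 + C
l = 25/34 (l = ((-2 + 2) - 25)/(9 - 43) = (0 - 25)/(-34) = -25*(-1/34) = 25/34 ≈ 0.73529)
E(w(1, -2)) + j(4)*l = 12 - 2*4²*(25/34) = 12 - 2*16*(25/34) = 12 - 32*25/34 = 12 - 400/17 = -196/17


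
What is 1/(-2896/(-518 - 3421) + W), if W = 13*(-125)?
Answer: -3939/6397979 ≈ -0.00061566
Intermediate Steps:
W = -1625
1/(-2896/(-518 - 3421) + W) = 1/(-2896/(-518 - 3421) - 1625) = 1/(-2896/(-3939) - 1625) = 1/(-2896*(-1/3939) - 1625) = 1/(2896/3939 - 1625) = 1/(-6397979/3939) = -3939/6397979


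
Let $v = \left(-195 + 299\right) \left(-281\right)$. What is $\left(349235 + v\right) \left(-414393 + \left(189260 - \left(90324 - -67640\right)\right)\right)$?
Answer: $-122595254067$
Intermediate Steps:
$v = -29224$ ($v = 104 \left(-281\right) = -29224$)
$\left(349235 + v\right) \left(-414393 + \left(189260 - \left(90324 - -67640\right)\right)\right) = \left(349235 - 29224\right) \left(-414393 + \left(189260 - \left(90324 - -67640\right)\right)\right) = 320011 \left(-414393 + \left(189260 - \left(90324 + 67640\right)\right)\right) = 320011 \left(-414393 + \left(189260 - 157964\right)\right) = 320011 \left(-414393 + 31296\right) = 320011 \left(-383097\right) = -122595254067$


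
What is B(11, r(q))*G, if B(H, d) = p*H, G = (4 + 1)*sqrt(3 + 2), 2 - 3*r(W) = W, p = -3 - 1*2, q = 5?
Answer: -275*sqrt(5) ≈ -614.92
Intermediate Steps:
p = -5 (p = -3 - 2 = -5)
r(W) = 2/3 - W/3
G = 5*sqrt(5) ≈ 11.180
B(H, d) = -5*H
B(11, r(q))*G = (-5*11)*(5*sqrt(5)) = -275*sqrt(5)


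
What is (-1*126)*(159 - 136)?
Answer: -2898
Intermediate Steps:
(-1*126)*(159 - 136) = -126*23 = -2898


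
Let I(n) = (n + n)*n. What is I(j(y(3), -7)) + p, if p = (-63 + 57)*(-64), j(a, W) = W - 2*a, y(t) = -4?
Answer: 386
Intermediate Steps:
I(n) = 2*n² (I(n) = (2*n)*n = 2*n²)
p = 384 (p = -6*(-64) = 384)
I(j(y(3), -7)) + p = 2*(-7 - 2*(-4))² + 384 = 2*(-7 + 8)² + 384 = 2*1² + 384 = 2*1 + 384 = 2 + 384 = 386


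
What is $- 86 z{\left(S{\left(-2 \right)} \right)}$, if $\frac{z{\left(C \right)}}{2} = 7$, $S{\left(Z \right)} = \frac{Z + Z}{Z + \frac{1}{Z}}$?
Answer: $-1204$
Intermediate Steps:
$S{\left(Z \right)} = \frac{2 Z}{Z + \frac{1}{Z}}$
$z{\left(C \right)} = 14$ ($z{\left(C \right)} = 2 \cdot 7 = 14$)
$- 86 z{\left(S{\left(-2 \right)} \right)} = \left(-86\right) 14 = -1204$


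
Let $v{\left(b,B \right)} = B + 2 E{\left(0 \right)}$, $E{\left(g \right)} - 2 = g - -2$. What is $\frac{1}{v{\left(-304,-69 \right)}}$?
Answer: $- \frac{1}{61} \approx -0.016393$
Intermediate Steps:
$E{\left(g \right)} = 4 + g$ ($E{\left(g \right)} = 2 + \left(g - -2\right) = 2 + \left(g + 2\right) = 2 + \left(2 + g\right) = 4 + g$)
$v{\left(b,B \right)} = 8 + B$ ($v{\left(b,B \right)} = B + 2 \left(4 + 0\right) = B + 2 \cdot 4 = B + 8 = 8 + B$)
$\frac{1}{v{\left(-304,-69 \right)}} = \frac{1}{8 - 69} = \frac{1}{-61} = - \frac{1}{61}$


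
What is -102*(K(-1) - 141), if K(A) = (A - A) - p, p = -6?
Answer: 13770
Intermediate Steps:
K(A) = 6 (K(A) = (A - A) - 1*(-6) = 0 + 6 = 6)
-102*(K(-1) - 141) = -102*(6 - 141) = -102*(-135) = 13770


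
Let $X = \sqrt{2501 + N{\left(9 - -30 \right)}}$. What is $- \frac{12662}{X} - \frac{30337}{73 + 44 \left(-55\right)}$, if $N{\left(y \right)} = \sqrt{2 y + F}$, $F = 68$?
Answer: $\frac{30337}{2347} - \frac{12662}{\sqrt{2501 + \sqrt{146}}} \approx -239.65$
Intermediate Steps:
$N{\left(y \right)} = \sqrt{68 + 2 y}$ ($N{\left(y \right)} = \sqrt{2 y + 68} = \sqrt{68 + 2 y}$)
$X = \sqrt{2501 + \sqrt{146}}$ ($X = \sqrt{2501 + \sqrt{68 + 2 \left(9 - -30\right)}} = \sqrt{2501 + \sqrt{68 + 2 \left(9 + 30\right)}} = \sqrt{2501 + \sqrt{68 + 2 \cdot 39}} = \sqrt{2501 + \sqrt{68 + 78}} = \sqrt{2501 + \sqrt{146}} \approx 50.131$)
$- \frac{12662}{X} - \frac{30337}{73 + 44 \left(-55\right)} = - \frac{12662}{\sqrt{2501 + \sqrt{146}}} - \frac{30337}{73 + 44 \left(-55\right)} = - \frac{12662}{\sqrt{2501 + \sqrt{146}}} - \frac{30337}{73 - 2420} = - \frac{12662}{\sqrt{2501 + \sqrt{146}}} - \frac{30337}{-2347} = - \frac{12662}{\sqrt{2501 + \sqrt{146}}} - - \frac{30337}{2347} = - \frac{12662}{\sqrt{2501 + \sqrt{146}}} + \frac{30337}{2347} = \frac{30337}{2347} - \frac{12662}{\sqrt{2501 + \sqrt{146}}}$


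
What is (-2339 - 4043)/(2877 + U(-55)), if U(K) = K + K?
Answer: -6382/2767 ≈ -2.3065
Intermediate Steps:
U(K) = 2*K
(-2339 - 4043)/(2877 + U(-55)) = (-2339 - 4043)/(2877 + 2*(-55)) = -6382/(2877 - 110) = -6382/2767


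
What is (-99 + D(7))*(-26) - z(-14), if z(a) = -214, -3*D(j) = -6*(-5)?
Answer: 3048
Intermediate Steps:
D(j) = -10 (D(j) = -(-2)*(-5) = -1/3*30 = -10)
(-99 + D(7))*(-26) - z(-14) = (-99 - 10)*(-26) - 1*(-214) = -109*(-26) + 214 = 2834 + 214 = 3048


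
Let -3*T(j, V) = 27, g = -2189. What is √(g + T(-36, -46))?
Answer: I*√2198 ≈ 46.883*I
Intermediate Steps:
T(j, V) = -9 (T(j, V) = -⅓*27 = -9)
√(g + T(-36, -46)) = √(-2189 - 9) = √(-2198) = I*√2198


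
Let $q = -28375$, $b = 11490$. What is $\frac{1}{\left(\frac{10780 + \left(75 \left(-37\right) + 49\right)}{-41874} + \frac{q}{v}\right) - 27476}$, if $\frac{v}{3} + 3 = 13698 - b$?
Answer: $- \frac{1319031}{36247607432} \approx -3.6389 \cdot 10^{-5}$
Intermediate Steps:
$v = 6615$ ($v = -9 + 3 \left(13698 - 11490\right) = -9 + 3 \cdot 2208 = -9 + 6624 = 6615$)
$\frac{1}{\left(\frac{10780 + \left(75 \left(-37\right) + 49\right)}{-41874} + \frac{q}{v}\right) - 27476} = \frac{1}{\left(\frac{10780 + \left(75 \left(-37\right) + 49\right)}{-41874} - \frac{28375}{6615}\right) - 27476} = \frac{1}{\left(\left(10780 + \left(-2775 + 49\right)\right) \left(- \frac{1}{41874}\right) - \frac{5675}{1323}\right) - 27476} = \frac{1}{\left(\left(10780 - 2726\right) \left(- \frac{1}{41874}\right) - \frac{5675}{1323}\right) - 27476} = \frac{1}{\left(8054 \left(- \frac{1}{41874}\right) - \frac{5675}{1323}\right) - 27476} = \frac{1}{\left(- \frac{4027}{20937} - \frac{5675}{1323}\right) - 27476} = \frac{1}{- \frac{5911676}{1319031} - 27476} = \frac{1}{- \frac{36247607432}{1319031}} = - \frac{1319031}{36247607432}$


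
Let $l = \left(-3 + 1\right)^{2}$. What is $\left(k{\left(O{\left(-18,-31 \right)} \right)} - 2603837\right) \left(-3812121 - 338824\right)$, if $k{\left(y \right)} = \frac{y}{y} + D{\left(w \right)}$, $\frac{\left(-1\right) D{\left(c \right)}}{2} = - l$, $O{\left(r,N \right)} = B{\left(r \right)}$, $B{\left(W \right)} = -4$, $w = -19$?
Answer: $10808346817460$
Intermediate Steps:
$O{\left(r,N \right)} = -4$
$l = 4$ ($l = \left(-2\right)^{2} = 4$)
$D{\left(c \right)} = 8$ ($D{\left(c \right)} = - 2 \left(\left(-1\right) 4\right) = \left(-2\right) \left(-4\right) = 8$)
$k{\left(y \right)} = 9$ ($k{\left(y \right)} = \frac{y}{y} + 8 = 1 + 8 = 9$)
$\left(k{\left(O{\left(-18,-31 \right)} \right)} - 2603837\right) \left(-3812121 - 338824\right) = \left(9 - 2603837\right) \left(-3812121 - 338824\right) = \left(-2603828\right) \left(-4150945\right) = 10808346817460$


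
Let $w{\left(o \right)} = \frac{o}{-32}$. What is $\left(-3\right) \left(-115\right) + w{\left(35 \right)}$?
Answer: $\frac{11005}{32} \approx 343.91$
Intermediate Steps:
$w{\left(o \right)} = - \frac{o}{32}$ ($w{\left(o \right)} = o \left(- \frac{1}{32}\right) = - \frac{o}{32}$)
$\left(-3\right) \left(-115\right) + w{\left(35 \right)} = \left(-3\right) \left(-115\right) - \frac{35}{32} = 345 - \frac{35}{32} = \frac{11005}{32}$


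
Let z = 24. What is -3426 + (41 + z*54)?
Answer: -2089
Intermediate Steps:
-3426 + (41 + z*54) = -3426 + (41 + 24*54) = -3426 + (41 + 1296) = -3426 + 1337 = -2089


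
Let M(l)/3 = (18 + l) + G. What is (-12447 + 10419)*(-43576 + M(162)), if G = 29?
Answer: 87100572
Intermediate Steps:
M(l) = 141 + 3*l (M(l) = 3*((18 + l) + 29) = 3*(47 + l) = 141 + 3*l)
(-12447 + 10419)*(-43576 + M(162)) = (-12447 + 10419)*(-43576 + (141 + 3*162)) = -2028*(-43576 + (141 + 486)) = -2028*(-43576 + 627) = -2028*(-42949) = 87100572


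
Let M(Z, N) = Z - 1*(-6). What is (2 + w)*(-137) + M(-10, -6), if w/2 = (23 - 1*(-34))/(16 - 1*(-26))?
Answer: -4549/7 ≈ -649.86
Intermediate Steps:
M(Z, N) = 6 + Z (M(Z, N) = Z + 6 = 6 + Z)
w = 19/7 (w = 2*((23 - 1*(-34))/(16 - 1*(-26))) = 2*((23 + 34)/(16 + 26)) = 2*(57/42) = 2*(57*(1/42)) = 2*(19/14) = 19/7 ≈ 2.7143)
(2 + w)*(-137) + M(-10, -6) = (2 + 19/7)*(-137) + (6 - 10) = (33/7)*(-137) - 4 = -4521/7 - 4 = -4549/7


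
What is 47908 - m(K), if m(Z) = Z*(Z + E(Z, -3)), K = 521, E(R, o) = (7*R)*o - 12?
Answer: 5482980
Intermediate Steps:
E(R, o) = -12 + 7*R*o (E(R, o) = 7*R*o - 12 = -12 + 7*R*o)
m(Z) = Z*(-12 - 20*Z) (m(Z) = Z*(Z + (-12 + 7*Z*(-3))) = Z*(Z + (-12 - 21*Z)) = Z*(-12 - 20*Z))
47908 - m(K) = 47908 - 4*521*(-3 - 5*521) = 47908 - 4*521*(-3 - 2605) = 47908 - 4*521*(-2608) = 47908 - 1*(-5435072) = 47908 + 5435072 = 5482980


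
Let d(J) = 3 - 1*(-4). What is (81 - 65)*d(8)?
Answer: 112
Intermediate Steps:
d(J) = 7 (d(J) = 3 + 4 = 7)
(81 - 65)*d(8) = (81 - 65)*7 = 16*7 = 112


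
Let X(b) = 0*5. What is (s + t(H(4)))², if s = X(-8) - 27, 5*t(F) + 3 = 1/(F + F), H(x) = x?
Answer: 1216609/1600 ≈ 760.38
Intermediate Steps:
X(b) = 0
t(F) = -⅗ + 1/(10*F) (t(F) = -⅗ + 1/(5*(F + F)) = -⅗ + 1/(5*((2*F))) = -⅗ + (1/(2*F))/5 = -⅗ + 1/(10*F))
s = -27 (s = 0 - 27 = -27)
(s + t(H(4)))² = (-27 + (⅒)*(1 - 6*4)/4)² = (-27 + (⅒)*(¼)*(1 - 24))² = (-27 + (⅒)*(¼)*(-23))² = (-27 - 23/40)² = (-1103/40)² = 1216609/1600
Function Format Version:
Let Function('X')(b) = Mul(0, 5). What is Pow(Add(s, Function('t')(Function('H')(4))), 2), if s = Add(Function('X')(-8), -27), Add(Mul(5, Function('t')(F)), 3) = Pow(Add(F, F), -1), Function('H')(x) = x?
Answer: Rational(1216609, 1600) ≈ 760.38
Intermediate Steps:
Function('X')(b) = 0
Function('t')(F) = Add(Rational(-3, 5), Mul(Rational(1, 10), Pow(F, -1))) (Function('t')(F) = Add(Rational(-3, 5), Mul(Rational(1, 5), Pow(Add(F, F), -1))) = Add(Rational(-3, 5), Mul(Rational(1, 5), Pow(Mul(2, F), -1))) = Add(Rational(-3, 5), Mul(Rational(1, 5), Mul(Rational(1, 2), Pow(F, -1)))) = Add(Rational(-3, 5), Mul(Rational(1, 10), Pow(F, -1))))
s = -27 (s = Add(0, -27) = -27)
Pow(Add(s, Function('t')(Function('H')(4))), 2) = Pow(Add(-27, Mul(Rational(1, 10), Pow(4, -1), Add(1, Mul(-6, 4)))), 2) = Pow(Add(-27, Mul(Rational(1, 10), Rational(1, 4), Add(1, -24))), 2) = Pow(Add(-27, Mul(Rational(1, 10), Rational(1, 4), -23)), 2) = Pow(Add(-27, Rational(-23, 40)), 2) = Pow(Rational(-1103, 40), 2) = Rational(1216609, 1600)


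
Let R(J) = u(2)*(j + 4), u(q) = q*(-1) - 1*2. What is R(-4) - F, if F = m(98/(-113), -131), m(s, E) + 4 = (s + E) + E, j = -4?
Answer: 30156/113 ≈ 266.87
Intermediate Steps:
m(s, E) = -4 + s + 2*E (m(s, E) = -4 + ((s + E) + E) = -4 + ((E + s) + E) = -4 + (s + 2*E) = -4 + s + 2*E)
F = -30156/113 (F = -4 + 98/(-113) + 2*(-131) = -4 + 98*(-1/113) - 262 = -4 - 98/113 - 262 = -30156/113 ≈ -266.87)
u(q) = -2 - q (u(q) = -q - 2 = -2 - q)
R(J) = 0 (R(J) = (-2 - 1*2)*(-4 + 4) = (-2 - 2)*0 = -4*0 = 0)
R(-4) - F = 0 - 1*(-30156/113) = 0 + 30156/113 = 30156/113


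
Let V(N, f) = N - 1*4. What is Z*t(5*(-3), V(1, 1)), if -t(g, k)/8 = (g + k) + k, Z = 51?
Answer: 8568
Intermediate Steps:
V(N, f) = -4 + N (V(N, f) = N - 4 = -4 + N)
t(g, k) = -16*k - 8*g (t(g, k) = -8*((g + k) + k) = -8*(g + 2*k) = -16*k - 8*g)
Z*t(5*(-3), V(1, 1)) = 51*(-16*(-4 + 1) - 40*(-3)) = 51*(-16*(-3) - 8*(-15)) = 51*(48 + 120) = 51*168 = 8568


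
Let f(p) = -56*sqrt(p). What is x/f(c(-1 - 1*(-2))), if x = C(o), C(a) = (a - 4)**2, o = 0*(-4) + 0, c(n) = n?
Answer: -2/7 ≈ -0.28571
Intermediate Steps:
o = 0 (o = 0 + 0 = 0)
C(a) = (-4 + a)**2
x = 16 (x = (-4 + 0)**2 = (-4)**2 = 16)
x/f(c(-1 - 1*(-2))) = 16/((-56*sqrt(-1 - 1*(-2)))) = 16/((-56*sqrt(-1 + 2))) = 16/((-56*sqrt(1))) = 16/((-56*1)) = 16/(-56) = 16*(-1/56) = -2/7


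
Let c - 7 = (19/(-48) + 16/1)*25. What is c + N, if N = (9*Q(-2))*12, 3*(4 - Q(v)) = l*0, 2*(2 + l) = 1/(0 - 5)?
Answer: 39797/48 ≈ 829.10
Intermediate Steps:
l = -21/10 (l = -2 + 1/(2*(0 - 5)) = -2 + (1/2)/(-5) = -2 + (1/2)*(-1/5) = -2 - 1/10 = -21/10 ≈ -2.1000)
Q(v) = 4 (Q(v) = 4 - (-7)*0/10 = 4 - 1/3*0 = 4 + 0 = 4)
N = 432 (N = (9*4)*12 = 36*12 = 432)
c = 19061/48 (c = 7 + (19/(-48) + 16/1)*25 = 7 + (19*(-1/48) + 16*1)*25 = 7 + (-19/48 + 16)*25 = 7 + (749/48)*25 = 7 + 18725/48 = 19061/48 ≈ 397.10)
c + N = 19061/48 + 432 = 39797/48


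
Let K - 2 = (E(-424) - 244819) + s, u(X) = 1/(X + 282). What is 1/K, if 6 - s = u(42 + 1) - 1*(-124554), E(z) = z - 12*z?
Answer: -325/118527826 ≈ -2.7420e-6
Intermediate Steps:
E(z) = -11*z
u(X) = 1/(282 + X)
s = -40478101/325 (s = 6 - (1/(282 + (42 + 1)) - 1*(-124554)) = 6 - (1/(282 + 43) + 124554) = 6 - (1/325 + 124554) = 6 - 1*40480051/325 = 6 - 40480051/325 = -40478101/325 ≈ -1.2455e+5)
K = -118527826/325 (K = 2 + ((-11*(-424) - 244819) - 40478101/325) = 2 + ((4664 - 244819) - 40478101/325) = 2 + (-240155 - 40478101/325) = 2 - 118528476/325 = -118527826/325 ≈ -3.6470e+5)
1/K = 1/(-118527826/325) = -325/118527826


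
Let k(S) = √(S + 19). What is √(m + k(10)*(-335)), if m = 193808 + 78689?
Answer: √(272497 - 335*√29) ≈ 520.28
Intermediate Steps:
k(S) = √(19 + S)
m = 272497
√(m + k(10)*(-335)) = √(272497 + √(19 + 10)*(-335)) = √(272497 + √29*(-335)) = √(272497 - 335*√29)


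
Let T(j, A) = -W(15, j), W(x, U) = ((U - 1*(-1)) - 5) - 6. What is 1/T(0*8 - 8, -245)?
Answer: 1/18 ≈ 0.055556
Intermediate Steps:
W(x, U) = -10 + U (W(x, U) = ((U + 1) - 5) - 6 = ((1 + U) - 5) - 6 = (-4 + U) - 6 = -10 + U)
T(j, A) = 10 - j (T(j, A) = -(-10 + j) = 10 - j)
1/T(0*8 - 8, -245) = 1/(10 - (0*8 - 8)) = 1/(10 - (0 - 8)) = 1/(10 - 1*(-8)) = 1/(10 + 8) = 1/18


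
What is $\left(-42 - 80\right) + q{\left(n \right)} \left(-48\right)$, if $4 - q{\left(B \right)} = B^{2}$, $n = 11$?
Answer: $5494$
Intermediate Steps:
$q{\left(B \right)} = 4 - B^{2}$
$\left(-42 - 80\right) + q{\left(n \right)} \left(-48\right) = \left(-42 - 80\right) + \left(4 - 11^{2}\right) \left(-48\right) = \left(-42 - 80\right) + \left(4 - 121\right) \left(-48\right) = -122 + \left(4 - 121\right) \left(-48\right) = -122 - -5616 = -122 + 5616 = 5494$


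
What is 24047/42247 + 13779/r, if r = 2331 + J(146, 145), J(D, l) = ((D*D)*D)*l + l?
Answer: 1205787127625/2118274888268 ≈ 0.56923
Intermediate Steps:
J(D, l) = l + l*D**3 (J(D, l) = (D**2*D)*l + l = D**3*l + l = l*D**3 + l = l + l*D**3)
r = 451262196 (r = 2331 + 145*(1 + 146**3) = 2331 + 145*(1 + 3112136) = 2331 + 145*3112137 = 2331 + 451259865 = 451262196)
24047/42247 + 13779/r = 24047/42247 + 13779/451262196 = 24047*(1/42247) + 13779*(1/451262196) = 24047/42247 + 1531/50140244 = 1205787127625/2118274888268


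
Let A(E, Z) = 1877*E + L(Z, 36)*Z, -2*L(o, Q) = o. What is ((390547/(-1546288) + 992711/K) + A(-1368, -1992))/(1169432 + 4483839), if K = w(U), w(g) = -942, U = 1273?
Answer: -21119922472705/26224755324144 ≈ -0.80534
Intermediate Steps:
L(o, Q) = -o/2
K = -942
A(E, Z) = 1877*E - Z²/2 (A(E, Z) = 1877*E + (-Z/2)*Z = 1877*E - Z²/2)
((390547/(-1546288) + 992711/K) + A(-1368, -1992))/(1169432 + 4483839) = ((390547/(-1546288) + 992711/(-942)) + (1877*(-1368) - ½*(-1992)²))/(1169432 + 4483839) = ((390547*(-1/1546288) + 992711*(-1/942)) + (-2567736 - ½*3968064))/5653271 = ((-390547/1546288 - 6323/6) + (-2567736 - 1984032))*(1/5653271) = (-4889761153/4638864 - 4551768)*(1/5653271) = -21119922472705/4638864*1/5653271 = -21119922472705/26224755324144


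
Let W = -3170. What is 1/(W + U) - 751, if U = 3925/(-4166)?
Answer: -9920823061/13210145 ≈ -751.00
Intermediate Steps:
U = -3925/4166 (U = 3925*(-1/4166) = -3925/4166 ≈ -0.94215)
1/(W + U) - 751 = 1/(-3170 - 3925/4166) - 751 = 1/(-13210145/4166) - 751 = -4166/13210145 - 751 = -9920823061/13210145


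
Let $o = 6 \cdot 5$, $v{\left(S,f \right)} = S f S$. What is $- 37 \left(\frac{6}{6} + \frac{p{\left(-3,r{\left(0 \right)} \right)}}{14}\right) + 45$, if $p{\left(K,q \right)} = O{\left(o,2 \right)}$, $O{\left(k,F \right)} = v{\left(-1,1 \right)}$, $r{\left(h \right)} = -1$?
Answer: $\frac{75}{14} \approx 5.3571$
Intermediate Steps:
$v{\left(S,f \right)} = f S^{2}$
$o = 30$
$O{\left(k,F \right)} = 1$ ($O{\left(k,F \right)} = 1 \left(-1\right)^{2} = 1 \cdot 1 = 1$)
$p{\left(K,q \right)} = 1$
$- 37 \left(\frac{6}{6} + \frac{p{\left(-3,r{\left(0 \right)} \right)}}{14}\right) + 45 = - 37 \left(\frac{6}{6} + 1 \cdot \frac{1}{14}\right) + 45 = - 37 \left(6 \cdot \frac{1}{6} + 1 \cdot \frac{1}{14}\right) + 45 = - 37 \left(1 + \frac{1}{14}\right) + 45 = \left(-37\right) \frac{15}{14} + 45 = - \frac{555}{14} + 45 = \frac{75}{14}$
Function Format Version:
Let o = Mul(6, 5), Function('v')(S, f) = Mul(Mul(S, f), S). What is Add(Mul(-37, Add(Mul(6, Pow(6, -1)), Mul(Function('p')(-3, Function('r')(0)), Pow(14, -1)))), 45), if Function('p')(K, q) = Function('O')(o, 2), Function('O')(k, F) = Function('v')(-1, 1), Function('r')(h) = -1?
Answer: Rational(75, 14) ≈ 5.3571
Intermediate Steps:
Function('v')(S, f) = Mul(f, Pow(S, 2))
o = 30
Function('O')(k, F) = 1 (Function('O')(k, F) = Mul(1, Pow(-1, 2)) = Mul(1, 1) = 1)
Function('p')(K, q) = 1
Add(Mul(-37, Add(Mul(6, Pow(6, -1)), Mul(Function('p')(-3, Function('r')(0)), Pow(14, -1)))), 45) = Add(Mul(-37, Add(Mul(6, Pow(6, -1)), Mul(1, Pow(14, -1)))), 45) = Add(Mul(-37, Add(Mul(6, Rational(1, 6)), Mul(1, Rational(1, 14)))), 45) = Add(Mul(-37, Add(1, Rational(1, 14))), 45) = Add(Mul(-37, Rational(15, 14)), 45) = Add(Rational(-555, 14), 45) = Rational(75, 14)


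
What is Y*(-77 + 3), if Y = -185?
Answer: 13690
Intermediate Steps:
Y*(-77 + 3) = -185*(-77 + 3) = -185*(-74) = 13690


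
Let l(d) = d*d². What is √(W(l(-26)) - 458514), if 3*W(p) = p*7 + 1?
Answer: I*√4495719/3 ≈ 706.77*I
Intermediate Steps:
l(d) = d³
W(p) = ⅓ + 7*p/3 (W(p) = (p*7 + 1)/3 = (7*p + 1)/3 = (1 + 7*p)/3 = ⅓ + 7*p/3)
√(W(l(-26)) - 458514) = √((⅓ + (7/3)*(-26)³) - 458514) = √((⅓ + (7/3)*(-17576)) - 458514) = √((⅓ - 123032/3) - 458514) = √(-123031/3 - 458514) = √(-1498573/3) = I*√4495719/3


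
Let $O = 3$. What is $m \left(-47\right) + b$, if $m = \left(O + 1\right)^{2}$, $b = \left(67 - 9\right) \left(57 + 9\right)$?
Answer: $3076$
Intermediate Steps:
$b = 3828$ ($b = 58 \cdot 66 = 3828$)
$m = 16$ ($m = \left(3 + 1\right)^{2} = 4^{2} = 16$)
$m \left(-47\right) + b = 16 \left(-47\right) + 3828 = -752 + 3828 = 3076$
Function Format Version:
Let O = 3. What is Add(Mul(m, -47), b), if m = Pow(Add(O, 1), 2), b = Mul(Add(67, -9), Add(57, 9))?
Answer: 3076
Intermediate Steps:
b = 3828 (b = Mul(58, 66) = 3828)
m = 16 (m = Pow(Add(3, 1), 2) = Pow(4, 2) = 16)
Add(Mul(m, -47), b) = Add(Mul(16, -47), 3828) = Add(-752, 3828) = 3076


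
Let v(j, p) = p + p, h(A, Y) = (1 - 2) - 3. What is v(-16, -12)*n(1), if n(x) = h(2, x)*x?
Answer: 96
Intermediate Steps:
h(A, Y) = -4 (h(A, Y) = -1 - 3 = -4)
v(j, p) = 2*p
n(x) = -4*x
v(-16, -12)*n(1) = (2*(-12))*(-4*1) = -24*(-4) = 96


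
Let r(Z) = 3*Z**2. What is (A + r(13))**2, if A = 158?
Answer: 442225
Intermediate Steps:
(A + r(13))**2 = (158 + 3*13**2)**2 = (158 + 3*169)**2 = (158 + 507)**2 = 665**2 = 442225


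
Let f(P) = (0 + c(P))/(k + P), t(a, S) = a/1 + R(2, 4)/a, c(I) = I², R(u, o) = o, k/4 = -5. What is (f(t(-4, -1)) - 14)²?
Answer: 225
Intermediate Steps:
k = -20 (k = 4*(-5) = -20)
t(a, S) = a + 4/a (t(a, S) = a/1 + 4/a = a*1 + 4/a = a + 4/a)
f(P) = P²/(-20 + P) (f(P) = (0 + P²)/(-20 + P) = P²/(-20 + P))
(f(t(-4, -1)) - 14)² = ((-4 + 4/(-4))²/(-20 + (-4 + 4/(-4))) - 14)² = ((-4 + 4*(-¼))²/(-20 + (-4 + 4*(-¼))) - 14)² = ((-4 - 1)²/(-20 + (-4 - 1)) - 14)² = ((-5)²/(-20 - 5) - 14)² = (25/(-25) - 14)² = (25*(-1/25) - 14)² = (-1 - 14)² = (-15)² = 225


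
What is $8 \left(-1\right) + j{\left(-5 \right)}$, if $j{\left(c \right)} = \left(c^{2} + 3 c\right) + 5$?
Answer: $7$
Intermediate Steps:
$j{\left(c \right)} = 5 + c^{2} + 3 c$
$8 \left(-1\right) + j{\left(-5 \right)} = 8 \left(-1\right) + \left(5 + \left(-5\right)^{2} + 3 \left(-5\right)\right) = -8 + \left(5 + 25 - 15\right) = -8 + 15 = 7$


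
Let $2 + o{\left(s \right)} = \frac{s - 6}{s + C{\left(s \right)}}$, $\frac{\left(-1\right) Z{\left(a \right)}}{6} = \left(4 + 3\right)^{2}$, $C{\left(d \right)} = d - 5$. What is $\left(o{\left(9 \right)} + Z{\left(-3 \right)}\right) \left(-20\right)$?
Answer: $\frac{76900}{13} \approx 5915.4$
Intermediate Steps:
$C{\left(d \right)} = -5 + d$ ($C{\left(d \right)} = d - 5 = -5 + d$)
$Z{\left(a \right)} = -294$ ($Z{\left(a \right)} = - 6 \left(4 + 3\right)^{2} = - 6 \cdot 7^{2} = \left(-6\right) 49 = -294$)
$o{\left(s \right)} = -2 + \frac{-6 + s}{-5 + 2 s}$ ($o{\left(s \right)} = -2 + \frac{s - 6}{s + \left(-5 + s\right)} = -2 + \frac{-6 + s}{-5 + 2 s}$)
$\left(o{\left(9 \right)} + Z{\left(-3 \right)}\right) \left(-20\right) = \left(\frac{4 - 27}{-5 + 2 \cdot 9} - 294\right) \left(-20\right) = \left(\frac{4 - 27}{-5 + 18} - 294\right) \left(-20\right) = \left(\frac{1}{13} \left(-23\right) - 294\right) \left(-20\right) = \left(- \frac{23}{13} - 294\right) \left(-20\right) = \left(- \frac{3845}{13}\right) \left(-20\right) = \frac{76900}{13}$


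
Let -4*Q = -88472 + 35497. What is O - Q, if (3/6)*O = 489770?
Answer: 3865185/4 ≈ 9.6630e+5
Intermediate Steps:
O = 979540 (O = 2*489770 = 979540)
Q = 52975/4 (Q = -(-88472 + 35497)/4 = -1/4*(-52975) = 52975/4 ≈ 13244.)
O - Q = 979540 - 1*52975/4 = 979540 - 52975/4 = 3865185/4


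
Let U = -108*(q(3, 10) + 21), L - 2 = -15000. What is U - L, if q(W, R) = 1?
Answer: 12622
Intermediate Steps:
L = -14998 (L = 2 - 15000 = -14998)
U = -2376 (U = -108*(1 + 21) = -108*22 = -2376)
U - L = -2376 - 1*(-14998) = -2376 + 14998 = 12622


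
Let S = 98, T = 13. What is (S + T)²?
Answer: 12321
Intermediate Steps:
(S + T)² = (98 + 13)² = 111² = 12321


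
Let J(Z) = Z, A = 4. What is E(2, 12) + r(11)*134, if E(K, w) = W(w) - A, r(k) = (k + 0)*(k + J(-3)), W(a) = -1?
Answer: 11787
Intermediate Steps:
r(k) = k*(-3 + k) (r(k) = (k + 0)*(k - 3) = k*(-3 + k))
E(K, w) = -5 (E(K, w) = -1 - 1*4 = -1 - 4 = -5)
E(2, 12) + r(11)*134 = -5 + (11*(-3 + 11))*134 = -5 + (11*8)*134 = -5 + 88*134 = -5 + 11792 = 11787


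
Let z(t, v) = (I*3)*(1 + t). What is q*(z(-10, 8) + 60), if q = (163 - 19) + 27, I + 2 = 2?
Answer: 10260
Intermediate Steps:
I = 0 (I = -2 + 2 = 0)
z(t, v) = 0 (z(t, v) = (0*3)*(1 + t) = 0*(1 + t) = 0)
q = 171 (q = 144 + 27 = 171)
q*(z(-10, 8) + 60) = 171*(0 + 60) = 171*60 = 10260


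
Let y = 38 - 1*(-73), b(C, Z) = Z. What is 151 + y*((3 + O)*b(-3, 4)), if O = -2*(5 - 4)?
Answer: 595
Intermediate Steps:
O = -2 (O = -2*1 = -2)
y = 111 (y = 38 + 73 = 111)
151 + y*((3 + O)*b(-3, 4)) = 151 + 111*((3 - 2)*4) = 151 + 111*(1*4) = 151 + 111*4 = 151 + 444 = 595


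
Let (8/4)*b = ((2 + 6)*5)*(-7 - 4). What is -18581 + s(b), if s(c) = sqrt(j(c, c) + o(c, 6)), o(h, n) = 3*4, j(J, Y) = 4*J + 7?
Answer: -18581 + I*sqrt(861) ≈ -18581.0 + 29.343*I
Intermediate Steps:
b = -220 (b = (((2 + 6)*5)*(-7 - 4))/2 = ((8*5)*(-11))/2 = (40*(-11))/2 = (1/2)*(-440) = -220)
j(J, Y) = 7 + 4*J
o(h, n) = 12
s(c) = sqrt(19 + 4*c) (s(c) = sqrt((7 + 4*c) + 12) = sqrt(19 + 4*c))
-18581 + s(b) = -18581 + sqrt(19 + 4*(-220)) = -18581 + sqrt(19 - 880) = -18581 + sqrt(-861) = -18581 + I*sqrt(861)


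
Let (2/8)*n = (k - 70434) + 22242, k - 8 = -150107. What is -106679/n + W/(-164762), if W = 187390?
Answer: -65527178281/65341643484 ≈ -1.0028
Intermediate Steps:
k = -150099 (k = 8 - 150107 = -150099)
n = -793164 (n = 4*((-150099 - 70434) + 22242) = 4*(-220533 + 22242) = 4*(-198291) = -793164)
-106679/n + W/(-164762) = -106679/(-793164) + 187390/(-164762) = -106679*(-1/793164) + 187390*(-1/164762) = 106679/793164 - 93695/82381 = -65527178281/65341643484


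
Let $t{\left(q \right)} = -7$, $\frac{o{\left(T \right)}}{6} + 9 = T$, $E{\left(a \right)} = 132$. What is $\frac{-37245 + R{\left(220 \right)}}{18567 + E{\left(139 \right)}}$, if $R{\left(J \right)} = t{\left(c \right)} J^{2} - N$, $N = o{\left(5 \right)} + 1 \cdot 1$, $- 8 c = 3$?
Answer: $- \frac{376022}{18699} \approx -20.109$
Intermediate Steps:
$c = - \frac{3}{8}$ ($c = \left(- \frac{1}{8}\right) 3 = - \frac{3}{8} \approx -0.375$)
$o{\left(T \right)} = -54 + 6 T$
$N = -23$ ($N = \left(-54 + 6 \cdot 5\right) + 1 \cdot 1 = \left(-54 + 30\right) + 1 = -24 + 1 = -23$)
$R{\left(J \right)} = 23 - 7 J^{2}$ ($R{\left(J \right)} = - 7 J^{2} - -23 = - 7 J^{2} + 23 = 23 - 7 J^{2}$)
$\frac{-37245 + R{\left(220 \right)}}{18567 + E{\left(139 \right)}} = \frac{-37245 + \left(23 - 7 \cdot 220^{2}\right)}{18567 + 132} = \frac{-37245 + \left(23 - 338800\right)}{18699} = \left(-37245 + \left(23 - 338800\right)\right) \frac{1}{18699} = \left(-37245 - 338777\right) \frac{1}{18699} = \left(-376022\right) \frac{1}{18699} = - \frac{376022}{18699}$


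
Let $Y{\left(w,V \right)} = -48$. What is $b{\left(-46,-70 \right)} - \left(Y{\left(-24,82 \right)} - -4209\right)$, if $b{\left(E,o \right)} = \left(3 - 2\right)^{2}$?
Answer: $-4160$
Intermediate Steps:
$b{\left(E,o \right)} = 1$ ($b{\left(E,o \right)} = 1^{2} = 1$)
$b{\left(-46,-70 \right)} - \left(Y{\left(-24,82 \right)} - -4209\right) = 1 - \left(-48 - -4209\right) = 1 - \left(-48 + 4209\right) = 1 - 4161 = -4160$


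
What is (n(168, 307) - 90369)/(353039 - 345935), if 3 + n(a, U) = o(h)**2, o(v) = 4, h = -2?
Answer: -22589/1776 ≈ -12.719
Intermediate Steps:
n(a, U) = 13 (n(a, U) = -3 + 4**2 = -3 + 16 = 13)
(n(168, 307) - 90369)/(353039 - 345935) = (13 - 90369)/(353039 - 345935) = -90356/7104 = -90356*1/7104 = -22589/1776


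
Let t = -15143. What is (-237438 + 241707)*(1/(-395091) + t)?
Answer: -8513614068922/131697 ≈ -6.4645e+7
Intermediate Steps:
(-237438 + 241707)*(1/(-395091) + t) = (-237438 + 241707)*(1/(-395091) - 15143) = 4269*(-1/395091 - 15143) = 4269*(-5982863014/395091) = -8513614068922/131697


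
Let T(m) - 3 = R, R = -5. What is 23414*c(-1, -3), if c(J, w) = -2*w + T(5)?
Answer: 93656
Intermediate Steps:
T(m) = -2 (T(m) = 3 - 5 = -2)
c(J, w) = -2 - 2*w (c(J, w) = -2*w - 2 = -2 - 2*w)
23414*c(-1, -3) = 23414*(-2 - 2*(-3)) = 23414*(-2 + 6) = 23414*4 = 93656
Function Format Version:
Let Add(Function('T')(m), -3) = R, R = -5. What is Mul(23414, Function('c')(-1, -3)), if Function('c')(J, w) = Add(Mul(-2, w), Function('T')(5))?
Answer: 93656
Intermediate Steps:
Function('T')(m) = -2 (Function('T')(m) = Add(3, -5) = -2)
Function('c')(J, w) = Add(-2, Mul(-2, w)) (Function('c')(J, w) = Add(Mul(-2, w), -2) = Add(-2, Mul(-2, w)))
Mul(23414, Function('c')(-1, -3)) = Mul(23414, Add(-2, Mul(-2, -3))) = Mul(23414, Add(-2, 6)) = Mul(23414, 4) = 93656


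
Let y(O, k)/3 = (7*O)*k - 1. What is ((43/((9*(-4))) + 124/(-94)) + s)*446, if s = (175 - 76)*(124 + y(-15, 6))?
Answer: -66080676815/846 ≈ -7.8110e+7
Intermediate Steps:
y(O, k) = -3 + 21*O*k (y(O, k) = 3*((7*O)*k - 1) = 3*(7*O*k - 1) = 3*(-1 + 7*O*k) = -3 + 21*O*k)
s = -175131 (s = (175 - 76)*(124 + (-3 + 21*(-15)*6)) = 99*(124 + (-3 - 1890)) = 99*(124 - 1893) = 99*(-1769) = -175131)
((43/((9*(-4))) + 124/(-94)) + s)*446 = ((43/((9*(-4))) + 124/(-94)) - 175131)*446 = ((43/(-36) + 124*(-1/94)) - 175131)*446 = ((43*(-1/36) - 62/47) - 175131)*446 = ((-43/36 - 62/47) - 175131)*446 = (-4253/1692 - 175131)*446 = -296325905/1692*446 = -66080676815/846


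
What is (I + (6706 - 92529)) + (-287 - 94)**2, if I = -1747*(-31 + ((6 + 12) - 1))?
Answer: 83796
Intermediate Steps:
I = 24458 (I = -1747*(-31 + (18 - 1)) = -1747*(-31 + 17) = -1747*(-14) = 24458)
(I + (6706 - 92529)) + (-287 - 94)**2 = (24458 + (6706 - 92529)) + (-287 - 94)**2 = (24458 - 85823) + (-381)**2 = -61365 + 145161 = 83796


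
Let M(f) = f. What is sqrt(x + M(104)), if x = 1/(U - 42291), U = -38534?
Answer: sqrt(27175948167)/16165 ≈ 10.198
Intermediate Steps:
x = -1/80825 (x = 1/(-38534 - 42291) = 1/(-80825) = -1/80825 ≈ -1.2372e-5)
sqrt(x + M(104)) = sqrt(-1/80825 + 104) = sqrt(8405799/80825) = sqrt(27175948167)/16165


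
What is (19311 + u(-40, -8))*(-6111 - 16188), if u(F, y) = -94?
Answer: -428519883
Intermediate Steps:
(19311 + u(-40, -8))*(-6111 - 16188) = (19311 - 94)*(-6111 - 16188) = 19217*(-22299) = -428519883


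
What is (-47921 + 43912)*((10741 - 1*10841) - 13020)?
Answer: 52598080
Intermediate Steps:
(-47921 + 43912)*((10741 - 1*10841) - 13020) = -4009*((10741 - 10841) - 13020) = -4009*(-100 - 13020) = -4009*(-13120) = 52598080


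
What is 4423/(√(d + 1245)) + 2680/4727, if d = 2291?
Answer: 2680/4727 + 4423*√221/884 ≈ 74.948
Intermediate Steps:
4423/(√(d + 1245)) + 2680/4727 = 4423/(√(2291 + 1245)) + 2680/4727 = 4423/(√3536) + 2680*(1/4727) = 4423/((4*√221)) + 2680/4727 = 4423*(√221/884) + 2680/4727 = 4423*√221/884 + 2680/4727 = 2680/4727 + 4423*√221/884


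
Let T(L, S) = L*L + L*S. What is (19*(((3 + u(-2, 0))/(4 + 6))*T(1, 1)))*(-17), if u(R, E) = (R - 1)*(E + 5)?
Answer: 3876/5 ≈ 775.20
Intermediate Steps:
u(R, E) = (-1 + R)*(5 + E)
T(L, S) = L² + L*S
(19*(((3 + u(-2, 0))/(4 + 6))*T(1, 1)))*(-17) = (19*(((3 + (-5 - 1*0 + 5*(-2) + 0*(-2)))/(4 + 6))*(1*(1 + 1))))*(-17) = (19*(((3 + (-5 + 0 - 10 + 0))/10)*(1*2)))*(-17) = (19*(((3 - 15)*(⅒))*2))*(-17) = (19*(-12*⅒*2))*(-17) = (19*(-6/5*2))*(-17) = (19*(-12/5))*(-17) = -228/5*(-17) = 3876/5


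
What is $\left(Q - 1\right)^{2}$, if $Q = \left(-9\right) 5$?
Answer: $2116$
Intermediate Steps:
$Q = -45$
$\left(Q - 1\right)^{2} = \left(-45 - 1\right)^{2} = \left(-46\right)^{2} = 2116$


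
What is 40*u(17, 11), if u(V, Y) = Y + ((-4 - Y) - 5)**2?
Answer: 16440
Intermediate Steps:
u(V, Y) = Y + (-9 - Y)**2
40*u(17, 11) = 40*(11 + (9 + 11)**2) = 40*(11 + 20**2) = 40*(11 + 400) = 40*411 = 16440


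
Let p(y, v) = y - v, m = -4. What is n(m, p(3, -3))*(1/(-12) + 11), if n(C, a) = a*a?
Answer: 393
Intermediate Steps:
n(C, a) = a**2
n(m, p(3, -3))*(1/(-12) + 11) = (3 - 1*(-3))**2*(1/(-12) + 11) = (3 + 3)**2*(-1/12 + 11) = 6**2*(131/12) = 36*(131/12) = 393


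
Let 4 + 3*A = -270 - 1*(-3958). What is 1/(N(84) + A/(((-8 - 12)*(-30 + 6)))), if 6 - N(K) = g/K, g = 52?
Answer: 280/2223 ≈ 0.12596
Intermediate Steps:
A = 1228 (A = -4/3 + (-270 - 1*(-3958))/3 = -4/3 + (-270 + 3958)/3 = -4/3 + (⅓)*3688 = -4/3 + 3688/3 = 1228)
N(K) = 6 - 52/K
1/(N(84) + A/(((-8 - 12)*(-30 + 6)))) = 1/((6 - 52/84) + 1228/(((-8 - 12)*(-30 + 6)))) = 1/((6 - 52*1/84) + 1228/((-20*(-24)))) = 1/((6 - 13/21) + 1228/480) = 1/(113/21 + 1228*(1/480)) = 1/(113/21 + 307/120) = 1/(2223/280) = 280/2223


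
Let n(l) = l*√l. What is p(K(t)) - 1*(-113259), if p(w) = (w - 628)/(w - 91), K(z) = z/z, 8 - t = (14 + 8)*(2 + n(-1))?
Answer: 3397979/30 ≈ 1.1327e+5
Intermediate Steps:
n(l) = l^(3/2)
t = -36 + 22*I (t = 8 - (14 + 8)*(2 + (-1)^(3/2)) = 8 - 22*(2 - I) = 8 - (44 - 22*I) = 8 + (-44 + 22*I) = -36 + 22*I ≈ -36.0 + 22.0*I)
K(z) = 1
p(w) = (-628 + w)/(-91 + w)
p(K(t)) - 1*(-113259) = (-628 + 1)/(-91 + 1) - 1*(-113259) = -627/(-90) + 113259 = -1/90*(-627) + 113259 = 209/30 + 113259 = 3397979/30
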